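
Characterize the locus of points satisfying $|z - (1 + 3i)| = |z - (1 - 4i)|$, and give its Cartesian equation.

|z - z1| = |z - z2| means z is equidistant from z1 and z2,
i.e. the perpendicular bisector of the segment from (1, 3) to (1, -4) (midpoint (1, -1/2)).
With z = x + yi, square both sides:
(x - 1)^2 + (y - 3)^2 = (x - 1)^2 + (y - (-4))^2
The x^2 and y^2 terms cancel: 0x + (-14)y = 17 - 10 = 7
Simplify: y = -1/2
Locus: Perpendicular bisector of the segment from (1, 3) to (1, -4): the line y = -1/2


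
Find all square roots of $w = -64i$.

|w| = 64, arg(w) = 270°
Root modulus = 64^(1/2) = 8
Root arguments: θ_k = (270° + 360°k)/2 for k = 0, 1, ..., 1
Roots: -4*sqrt(2) + 4*sqrt(2)i, 4*sqrt(2) - 4*sqrt(2)i


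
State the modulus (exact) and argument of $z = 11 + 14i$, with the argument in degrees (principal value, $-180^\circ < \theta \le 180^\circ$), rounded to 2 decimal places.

|z| = sqrt(11^2 + 14^2) = sqrt(317)
arg(z) = arctan(b/a) = arctan(14/11) (quadrant-adjusted) = 51.84°


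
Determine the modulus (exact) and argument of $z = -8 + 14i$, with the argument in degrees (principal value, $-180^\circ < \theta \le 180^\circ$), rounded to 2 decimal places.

|z| = sqrt((-8)^2 + 14^2) = sqrt(260)
arg(z) = arctan(b/a) = arctan(14/-8) (quadrant-adjusted) = 119.74°


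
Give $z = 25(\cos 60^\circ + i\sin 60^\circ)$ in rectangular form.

a = r cos θ = 25 * 1/2 = 25/2
b = r sin θ = 25 * sqrt(3)/2 = 25*sqrt(3)/2
z = 25/2 + (25*sqrt(3)/2)i


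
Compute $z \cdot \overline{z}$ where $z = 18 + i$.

z * conjugate(z) = |z|^2 = a^2 + b^2
= 18^2 + 1^2 = 325


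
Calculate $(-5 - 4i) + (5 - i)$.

(-5 + 5) + (-4 + (-1))i = -5i


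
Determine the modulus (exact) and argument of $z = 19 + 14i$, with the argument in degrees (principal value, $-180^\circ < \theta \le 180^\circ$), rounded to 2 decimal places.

|z| = sqrt(19^2 + 14^2) = sqrt(557)
arg(z) = arctan(b/a) = arctan(14/19) (quadrant-adjusted) = 36.38°


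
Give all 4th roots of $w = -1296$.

|w| = 1296, arg(w) = 180°
Root modulus = 1296^(1/4) = 6
Root arguments: θ_k = (180° + 360°k)/4 for k = 0, 1, ..., 3
Roots: 3*sqrt(2) + 3*sqrt(2)i, -3*sqrt(2) + 3*sqrt(2)i, -3*sqrt(2) - 3*sqrt(2)i, 3*sqrt(2) - 3*sqrt(2)i


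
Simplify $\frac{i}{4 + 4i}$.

Multiply numerator and denominator by conjugate (4 - 4i):
= (i)(4 - 4i) / (4^2 + 4^2)
= (4 + 4i) / 32
Divide through by 4: (1 + i) / 8
= 1/8 + (1/8)i


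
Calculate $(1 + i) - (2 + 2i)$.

(1 - 2) + (1 - 2)i = -1 - i


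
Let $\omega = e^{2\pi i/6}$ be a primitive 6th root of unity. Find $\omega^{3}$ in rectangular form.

ω^3 = e^(2πi·3/6) = e^(i·1π)
= cos(1π) + i sin(1π)
= -1


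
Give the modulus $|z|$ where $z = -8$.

|z| = sqrt(a^2 + b^2) = sqrt((-8)^2 + 0^2) = sqrt(64) = 8


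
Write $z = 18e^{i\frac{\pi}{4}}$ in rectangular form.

a = r cos θ = 18 * sqrt(2)/2 = 9*sqrt(2)
b = r sin θ = 18 * sqrt(2)/2 = 9*sqrt(2)
z = 9*sqrt(2) + 9*sqrt(2)i


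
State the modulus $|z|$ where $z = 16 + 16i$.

|z| = sqrt(a^2 + b^2) = sqrt(16^2 + 16^2) = sqrt(512) = sqrt(512)


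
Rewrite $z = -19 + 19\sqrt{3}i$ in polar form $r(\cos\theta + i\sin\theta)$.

r = |z| = sqrt(a^2 + b^2) = sqrt((-19)^2 + (19*sqrt(3))^2) = sqrt(361 + 1083) = sqrt(1444) = 38
θ = arctan(b/a) = arctan(32.909/-19) (quadrant-adjusted) = 120°
z = 38(cos 120° + i sin 120°)


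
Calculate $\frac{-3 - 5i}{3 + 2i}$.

Multiply numerator and denominator by conjugate (3 - 2i):
= (-3 - 5i)(3 - 2i) / (3^2 + 2^2)
= (-19 - 9i) / 13
= -19/13 - (9/13)i


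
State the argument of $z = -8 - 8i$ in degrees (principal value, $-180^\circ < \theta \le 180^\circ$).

θ = arctan(b/a) = arctan(-8/-8) (quadrant-adjusted) = -135°


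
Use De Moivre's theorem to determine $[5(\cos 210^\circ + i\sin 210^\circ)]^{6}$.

By De Moivre: z^n = r^n(cos(nθ) + i sin(nθ))
= 5^6(cos(6*210°) + i sin(6*210°))
= 15625(cos 180° + i sin 180°)
= -15625


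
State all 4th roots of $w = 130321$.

|w| = 130321, arg(w) = 0°
Root modulus = 130321^(1/4) = 19
Root arguments: θ_k = (0° + 360°k)/4 for k = 0, 1, ..., 3
Roots: 19, 19i, -19, -19i


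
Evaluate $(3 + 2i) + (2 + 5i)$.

(3 + 2) + (2 + 5)i = 5 + 7i


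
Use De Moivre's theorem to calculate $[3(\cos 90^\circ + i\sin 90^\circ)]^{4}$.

By De Moivre: z^n = r^n(cos(nθ) + i sin(nθ))
= 3^4(cos(4*90°) + i sin(4*90°))
= 81(cos 0° + i sin 0°)
= 81


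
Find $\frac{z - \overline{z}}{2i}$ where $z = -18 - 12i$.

z - conjugate(z) = 2bi
(z - conjugate(z))/(2i) = 2bi/(2i) = b = -12


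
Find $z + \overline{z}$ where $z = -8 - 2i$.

z + conjugate(z) = (a + bi) + (a - bi) = 2a
= 2 * (-8) = -16


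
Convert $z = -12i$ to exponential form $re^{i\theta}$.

r = |z| = sqrt((0)^2 + (-12)^2) = sqrt(0 + 144) = sqrt(144) = 12
a = 0 and b < 0, so z lies on the negative imaginary axis: θ = -90° = -π/2
z = 12e^(-i*π/2)


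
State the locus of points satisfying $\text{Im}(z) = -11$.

Im(z) = y where z = x + yi; the equation y = -11 is satisfied by all points with that y-coordinate
Locus: Horizontal line y = -11


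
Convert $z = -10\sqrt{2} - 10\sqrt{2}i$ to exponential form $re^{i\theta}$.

r = |z| = sqrt((-10*sqrt(2))^2 + (-10*sqrt(2))^2) = sqrt(200 + 200) = sqrt(400) = 20
θ = arctan(b/a) = arctan(-14.1421/-14.1421) (quadrant-adjusted) = -135° = -3π/4
z = 20e^(-i*3π/4)


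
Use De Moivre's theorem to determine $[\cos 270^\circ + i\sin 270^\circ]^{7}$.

By De Moivre: z^n = r^n(cos(nθ) + i sin(nθ))
= 1^7(cos(7*270°) + i sin(7*270°))
= 1(cos 90° + i sin 90°)
= i


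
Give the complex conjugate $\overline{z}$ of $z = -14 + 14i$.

If z = a + bi, then conjugate(z) = a - bi
conjugate(-14 + 14i) = -14 - 14i


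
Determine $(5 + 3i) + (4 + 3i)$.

(5 + 4) + (3 + 3)i = 9 + 6i


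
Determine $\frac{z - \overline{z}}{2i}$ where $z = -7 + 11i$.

z - conjugate(z) = 2bi
(z - conjugate(z))/(2i) = 2bi/(2i) = b = 11


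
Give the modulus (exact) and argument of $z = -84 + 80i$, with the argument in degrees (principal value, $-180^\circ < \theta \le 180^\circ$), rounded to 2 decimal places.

|z| = sqrt((-84)^2 + 80^2) = 116
arg(z) = arctan(b/a) = arctan(80/-84) (quadrant-adjusted) = 136.40°


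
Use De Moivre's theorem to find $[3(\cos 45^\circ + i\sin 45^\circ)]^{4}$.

By De Moivre: z^n = r^n(cos(nθ) + i sin(nθ))
= 3^4(cos(4*45°) + i sin(4*45°))
= 81(cos 180° + i sin 180°)
= -81


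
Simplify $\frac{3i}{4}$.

Divisor is real, so divide each part by 4:
= 0 + (3/4)i


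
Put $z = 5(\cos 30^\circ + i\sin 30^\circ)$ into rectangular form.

a = r cos θ = 5 * sqrt(3)/2 = 5*sqrt(3)/2
b = r sin θ = 5 * 1/2 = 5/2
z = 5*sqrt(3)/2 + (5/2)i


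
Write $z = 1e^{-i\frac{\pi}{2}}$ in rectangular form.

a = r cos θ = 1 * 0 = 0
b = r sin θ = 1 * -1 = -1
z = -i


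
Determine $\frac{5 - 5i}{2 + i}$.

Multiply numerator and denominator by conjugate (2 - i):
= (5 - 5i)(2 - i) / (2^2 + 1^2)
= (5 - 15i) / 5
= 1 - 3i


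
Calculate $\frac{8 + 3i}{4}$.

Divisor is real, so divide each part by 4:
= 2 + (3/4)i


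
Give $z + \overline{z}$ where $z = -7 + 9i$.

z + conjugate(z) = (a + bi) + (a - bi) = 2a
= 2 * (-7) = -14


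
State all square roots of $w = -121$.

|w| = 121, arg(w) = 180°
Root modulus = 121^(1/2) = 11
Root arguments: θ_k = (180° + 360°k)/2 for k = 0, 1, ..., 1
Roots: 11i, -11i


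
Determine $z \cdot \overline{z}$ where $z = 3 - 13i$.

z * conjugate(z) = |z|^2 = a^2 + b^2
= 3^2 + (-13)^2 = 178


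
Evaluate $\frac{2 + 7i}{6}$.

Divisor is real, so divide each part by 6:
= 1/3 + (7/6)i


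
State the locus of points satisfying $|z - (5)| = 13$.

|z - z0| = r describes a circle centered at z0 with radius r
Here z0 = 5 and r = 13
Locus: Circle centered at (5, 0) with radius 13


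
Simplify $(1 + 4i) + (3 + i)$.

(1 + 3) + (4 + 1)i = 4 + 5i


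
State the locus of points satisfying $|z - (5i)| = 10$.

|z - z0| = r describes a circle centered at z0 with radius r
Here z0 = 5i and r = 10
Locus: Circle centered at (0, 5) with radius 10


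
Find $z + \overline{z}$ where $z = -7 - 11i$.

z + conjugate(z) = (a + bi) + (a - bi) = 2a
= 2 * (-7) = -14


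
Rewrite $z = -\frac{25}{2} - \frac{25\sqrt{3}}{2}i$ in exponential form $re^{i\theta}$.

r = |z| = sqrt((-25/2)^2 + (-25*sqrt(3)/2)^2) = sqrt(625/4 + 1875/4) = sqrt(625) = 25
θ = arctan(b/a) = arctan(-21.6506/-12.5) (quadrant-adjusted) = -120° = -2π/3
z = 25e^(-i*2π/3)


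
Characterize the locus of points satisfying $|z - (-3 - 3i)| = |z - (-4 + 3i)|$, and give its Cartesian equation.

|z - z1| = |z - z2| means z is equidistant from z1 and z2,
i.e. the perpendicular bisector of the segment from (-3, -3) to (-4, 3) (midpoint (-7/2, 0)).
With z = x + yi, square both sides:
(x - (-3))^2 + (y - (-3))^2 = (x - (-4))^2 + (y - 3)^2
The x^2 and y^2 terms cancel: -2x + 12y = 25 - 18 = 7
Simplify: 2x - 12y = -7
Locus: Perpendicular bisector of the segment from (-3, -3) to (-4, 3): the line 2x - 12y = -7


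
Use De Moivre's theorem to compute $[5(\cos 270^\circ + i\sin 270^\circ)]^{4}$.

By De Moivre: z^n = r^n(cos(nθ) + i sin(nθ))
= 5^4(cos(4*270°) + i sin(4*270°))
= 625(cos 0° + i sin 0°)
= 625


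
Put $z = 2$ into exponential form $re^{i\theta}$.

r = |z| = sqrt((2)^2 + (0)^2) = sqrt(4 + 0) = sqrt(4) = 2
b = 0 and a > 0, so z lies on the positive real axis: θ = 0
z = 2e^(i*0) = 2


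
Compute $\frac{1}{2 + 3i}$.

Multiply numerator and denominator by conjugate (2 - 3i):
= (1)(2 - 3i) / (2^2 + 3^2)
= (2 - 3i) / 13
= 2/13 - (3/13)i


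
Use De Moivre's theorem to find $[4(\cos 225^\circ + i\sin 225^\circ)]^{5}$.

By De Moivre: z^n = r^n(cos(nθ) + i sin(nθ))
= 4^5(cos(5*225°) + i sin(5*225°))
= 1024(cos 45° + i sin 45°)
= 512*sqrt(2) + 512*sqrt(2)i


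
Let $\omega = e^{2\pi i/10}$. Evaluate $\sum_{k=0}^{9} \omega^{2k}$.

Let ζ = ω^2 = e^(2πi·2/10). Since 10 ∤ 2, ζ ≠ 1.
Sum = Σ_{k=0}^{9} ζ^k = (ζ^10 - 1)/(ζ - 1) = (ω^{2·10} - 1)/(ζ - 1) = (1 - 1)/(ζ - 1) = 0


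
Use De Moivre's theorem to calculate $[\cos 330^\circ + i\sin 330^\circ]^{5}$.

By De Moivre: z^n = r^n(cos(nθ) + i sin(nθ))
= 1^5(cos(5*330°) + i sin(5*330°))
= 1(cos 210° + i sin 210°)
= -sqrt(3)/2 - (1/2)i


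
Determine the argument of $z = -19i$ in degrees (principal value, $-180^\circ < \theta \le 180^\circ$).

a = 0 and b < 0, so z lies on the negative imaginary axis: θ = -90°


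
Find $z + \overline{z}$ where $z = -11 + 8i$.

z + conjugate(z) = (a + bi) + (a - bi) = 2a
= 2 * (-11) = -22


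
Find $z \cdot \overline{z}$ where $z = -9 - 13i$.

z * conjugate(z) = |z|^2 = a^2 + b^2
= (-9)^2 + (-13)^2 = 250


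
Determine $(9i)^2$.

(a + bi)^2 = a^2 - b^2 + 2abi
= 0^2 - 9^2 + 2*0*9i
= -81


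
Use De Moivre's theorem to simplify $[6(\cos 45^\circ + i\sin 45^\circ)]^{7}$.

By De Moivre: z^n = r^n(cos(nθ) + i sin(nθ))
= 6^7(cos(7*45°) + i sin(7*45°))
= 279936(cos 315° + i sin 315°)
= 139968*sqrt(2) - 139968*sqrt(2)i


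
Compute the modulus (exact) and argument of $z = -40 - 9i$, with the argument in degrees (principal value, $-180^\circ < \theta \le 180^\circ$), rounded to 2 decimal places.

|z| = sqrt((-40)^2 + (-9)^2) = 41
arg(z) = arctan(b/a) = arctan(-9/-40) (quadrant-adjusted) = -167.32°


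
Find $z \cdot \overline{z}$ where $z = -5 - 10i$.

z * conjugate(z) = |z|^2 = a^2 + b^2
= (-5)^2 + (-10)^2 = 125


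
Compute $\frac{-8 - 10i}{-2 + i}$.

Multiply numerator and denominator by conjugate (-2 - i):
= (-8 - 10i)(-2 - i) / ((-2)^2 + 1^2)
= (6 + 28i) / 5
= 6/5 + (28/5)i


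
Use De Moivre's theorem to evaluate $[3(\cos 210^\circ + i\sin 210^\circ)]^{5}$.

By De Moivre: z^n = r^n(cos(nθ) + i sin(nθ))
= 3^5(cos(5*210°) + i sin(5*210°))
= 243(cos 330° + i sin 330°)
= 243*sqrt(3)/2 - (243/2)i


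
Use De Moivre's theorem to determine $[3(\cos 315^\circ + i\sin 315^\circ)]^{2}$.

By De Moivre: z^n = r^n(cos(nθ) + i sin(nθ))
= 3^2(cos(2*315°) + i sin(2*315°))
= 9(cos 270° + i sin 270°)
= -9i


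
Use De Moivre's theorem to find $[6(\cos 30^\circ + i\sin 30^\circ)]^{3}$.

By De Moivre: z^n = r^n(cos(nθ) + i sin(nθ))
= 6^3(cos(3*30°) + i sin(3*30°))
= 216(cos 90° + i sin 90°)
= 216i


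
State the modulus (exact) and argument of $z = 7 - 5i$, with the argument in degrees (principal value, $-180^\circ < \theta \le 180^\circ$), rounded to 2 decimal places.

|z| = sqrt(7^2 + (-5)^2) = sqrt(74)
arg(z) = arctan(b/a) = arctan(-5/7) (quadrant-adjusted) = -35.54°


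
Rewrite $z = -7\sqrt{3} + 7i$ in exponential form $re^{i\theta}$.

r = |z| = sqrt((-7*sqrt(3))^2 + (7)^2) = sqrt(147 + 49) = sqrt(196) = 14
θ = arctan(b/a) = arctan(7/-12.1244) (quadrant-adjusted) = 150° = 5π/6
z = 14e^(i*5π/6)


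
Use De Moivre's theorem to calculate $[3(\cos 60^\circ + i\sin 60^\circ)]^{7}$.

By De Moivre: z^n = r^n(cos(nθ) + i sin(nθ))
= 3^7(cos(7*60°) + i sin(7*60°))
= 2187(cos 60° + i sin 60°)
= 2187/2 + (2187*sqrt(3)/2)i


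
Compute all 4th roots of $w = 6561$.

|w| = 6561, arg(w) = 0°
Root modulus = 6561^(1/4) = 9
Root arguments: θ_k = (0° + 360°k)/4 for k = 0, 1, ..., 3
Roots: 9, 9i, -9, -9i


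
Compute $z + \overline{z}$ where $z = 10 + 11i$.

z + conjugate(z) = (a + bi) + (a - bi) = 2a
= 2 * 10 = 20


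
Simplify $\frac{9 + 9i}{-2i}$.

Multiply numerator and denominator by conjugate (2i):
= (9 + 9i)(2i) / (0^2 + (-2)^2)
= (-18 + 18i) / 4
Divide through by 2: (-9 + 9i) / 2
= -9/2 + (9/2)i


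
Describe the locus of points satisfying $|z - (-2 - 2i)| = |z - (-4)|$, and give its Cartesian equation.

|z - z1| = |z - z2| means z is equidistant from z1 and z2,
i.e. the perpendicular bisector of the segment from (-2, -2) to (-4, 0) (midpoint (-3, -1)).
With z = x + yi, square both sides:
(x - (-2))^2 + (y - (-2))^2 = (x - (-4))^2 + (y - 0)^2
The x^2 and y^2 terms cancel: -4x + 4y = 16 - 8 = 8
Simplify: x - y = -2
Locus: Perpendicular bisector of the segment from (-2, -2) to (-4, 0): the line x - y = -2


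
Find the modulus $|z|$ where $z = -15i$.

|z| = sqrt(a^2 + b^2) = sqrt(0^2 + (-15)^2) = sqrt(225) = 15


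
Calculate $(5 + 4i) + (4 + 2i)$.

(5 + 4) + (4 + 2)i = 9 + 6i


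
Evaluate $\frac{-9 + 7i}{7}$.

Divisor is real, so divide each part by 7:
= -9/7 + i


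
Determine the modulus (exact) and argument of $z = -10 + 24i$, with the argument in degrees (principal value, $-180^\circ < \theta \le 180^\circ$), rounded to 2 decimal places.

|z| = sqrt((-10)^2 + 24^2) = 26
arg(z) = arctan(b/a) = arctan(24/-10) (quadrant-adjusted) = 112.62°


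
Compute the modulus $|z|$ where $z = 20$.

|z| = sqrt(a^2 + b^2) = sqrt(20^2 + 0^2) = sqrt(400) = 20


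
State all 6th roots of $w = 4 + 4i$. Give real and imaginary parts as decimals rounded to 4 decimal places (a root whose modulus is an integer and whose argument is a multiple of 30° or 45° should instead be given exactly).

|w| = sqrt(32) ≈ 5.656854, arg(w) = 45°
Root modulus = sqrt(32)^(1/6) ≈ 1.334840
Root arguments: θ_k = (45° + 360°k)/6 for k = 0, 1, ..., 5
Compute each root as (root modulus)(cos θ_k + i sin θ_k) using full-precision intermediates, then round to 4 decimal places.
Roots: 1.3234 + 0.1742i, 0.5108 + 1.2332i, -0.8126 + 1.0590i, -1.3234 - 0.1742i, -0.5108 - 1.2332i, 0.8126 - 1.0590i


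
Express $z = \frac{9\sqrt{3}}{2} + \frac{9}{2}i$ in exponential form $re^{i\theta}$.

r = |z| = sqrt((9*sqrt(3)/2)^2 + (9/2)^2) = sqrt(243/4 + 81/4) = sqrt(81) = 9
θ = arctan(b/a) = arctan(4.5/7.7942) (quadrant-adjusted) = 30° = π/6
z = 9e^(i*π/6)


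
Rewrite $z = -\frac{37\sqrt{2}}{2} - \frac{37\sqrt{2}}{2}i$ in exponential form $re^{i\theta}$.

r = |z| = sqrt((-37*sqrt(2)/2)^2 + (-37*sqrt(2)/2)^2) = sqrt(1369/2 + 1369/2) = sqrt(1369) = 37
θ = arctan(b/a) = arctan(-26.163/-26.163) (quadrant-adjusted) = 225° = 5π/4
z = 37e^(i*5π/4)


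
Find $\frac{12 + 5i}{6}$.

Divisor is real, so divide each part by 6:
= 2 + (5/6)i


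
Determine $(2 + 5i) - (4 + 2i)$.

(2 - 4) + (5 - 2)i = -2 + 3i


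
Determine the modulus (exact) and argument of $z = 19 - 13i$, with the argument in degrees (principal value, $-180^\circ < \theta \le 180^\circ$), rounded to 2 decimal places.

|z| = sqrt(19^2 + (-13)^2) = sqrt(530)
arg(z) = arctan(b/a) = arctan(-13/19) (quadrant-adjusted) = -34.38°


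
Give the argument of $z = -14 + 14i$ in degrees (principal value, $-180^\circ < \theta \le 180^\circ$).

θ = arctan(b/a) = arctan(14/-14) (quadrant-adjusted) = 135°


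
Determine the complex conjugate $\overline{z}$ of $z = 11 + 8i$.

If z = a + bi, then conjugate(z) = a - bi
conjugate(11 + 8i) = 11 - 8i


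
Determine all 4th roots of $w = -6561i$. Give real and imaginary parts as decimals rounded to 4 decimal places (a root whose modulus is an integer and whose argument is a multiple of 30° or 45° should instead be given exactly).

|w| = 6561, arg(w) = 270°
Root modulus = 6561^(1/4) = 9
Root arguments: θ_k = (270° + 360°k)/4 for k = 0, 1, ..., 3
Compute each root as (root modulus)(cos θ_k + i sin θ_k) using full-precision intermediates, then round to 4 decimal places.
Roots: 3.4442 + 8.3149i, -8.3149 + 3.4442i, -3.4442 - 8.3149i, 8.3149 - 3.4442i


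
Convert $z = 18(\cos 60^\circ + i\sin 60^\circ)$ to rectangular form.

a = r cos θ = 18 * 1/2 = 9
b = r sin θ = 18 * sqrt(3)/2 = 9*sqrt(3)
z = 9 + 9*sqrt(3)i


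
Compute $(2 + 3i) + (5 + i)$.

(2 + 5) + (3 + 1)i = 7 + 4i


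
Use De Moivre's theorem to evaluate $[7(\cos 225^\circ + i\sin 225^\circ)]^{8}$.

By De Moivre: z^n = r^n(cos(nθ) + i sin(nθ))
= 7^8(cos(8*225°) + i sin(8*225°))
= 5764801(cos 0° + i sin 0°)
= 5764801


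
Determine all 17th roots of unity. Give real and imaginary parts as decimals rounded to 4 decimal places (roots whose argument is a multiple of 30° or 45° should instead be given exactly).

ω_k = e^(2πik/17) = cos(2πk/17) + i sin(2πk/17) for k = 0, 1, ..., 16
Roots: 1, 0.9325 + 0.3612i, 0.7390 + 0.6737i, 0.4457 + 0.8952i, 0.0923 + 0.9957i, -0.2737 + 0.9618i, -0.6026 + 0.7980i, -0.8502 + 0.5264i, -0.9830 + 0.1837i, -0.9830 - 0.1837i, -0.8502 - 0.5264i, -0.6026 - 0.7980i, -0.2737 - 0.9618i, 0.0923 - 0.9957i, 0.4457 - 0.8952i, 0.7390 - 0.6737i, 0.9325 - 0.3612i


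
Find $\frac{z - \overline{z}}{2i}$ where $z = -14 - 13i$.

z - conjugate(z) = 2bi
(z - conjugate(z))/(2i) = 2bi/(2i) = b = -13


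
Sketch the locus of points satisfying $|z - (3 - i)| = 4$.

|z - z0| = r describes a circle centered at z0 with radius r
Here z0 = 3 - i and r = 4
Locus: Circle centered at (3, -1) with radius 4


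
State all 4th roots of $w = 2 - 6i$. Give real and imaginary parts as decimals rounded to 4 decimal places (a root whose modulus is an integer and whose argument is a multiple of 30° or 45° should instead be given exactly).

|w| = sqrt(40) ≈ 6.324555, arg(w) ≈ 288.434949°
Root modulus = sqrt(40)^(1/4) ≈ 1.585833
Root arguments: θ_k = (arg(w) + 360°k)/4 for k = 0, 1, ..., 3
Compute each root as (root modulus)(cos θ_k + i sin θ_k) using full-precision intermediates, then round to 4 decimal places.
Roots: 0.4872 + 1.5091i, -1.5091 + 0.4872i, -0.4872 - 1.5091i, 1.5091 - 0.4872i


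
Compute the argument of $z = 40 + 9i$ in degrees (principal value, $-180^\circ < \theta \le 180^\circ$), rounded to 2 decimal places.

θ = arctan(b/a) = arctan(9/40) (quadrant-adjusted) = 12.68°


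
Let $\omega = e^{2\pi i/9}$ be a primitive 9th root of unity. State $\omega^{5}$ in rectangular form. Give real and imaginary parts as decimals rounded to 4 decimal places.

ω^5 = e^(2πi·5/9) = e^(i·10π/9)
= cos(10π/9) + i sin(10π/9)
= -0.9397 - 0.3420i


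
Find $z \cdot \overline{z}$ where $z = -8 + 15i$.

z * conjugate(z) = |z|^2 = a^2 + b^2
= (-8)^2 + 15^2 = 289


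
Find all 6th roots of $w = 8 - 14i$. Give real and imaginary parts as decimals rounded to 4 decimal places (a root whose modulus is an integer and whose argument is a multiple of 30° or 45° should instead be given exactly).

|w| = sqrt(260) ≈ 16.124515, arg(w) ≈ 299.744881°
Root modulus = sqrt(260)^(1/6) ≈ 1.589453
Root arguments: θ_k = (arg(w) + 360°k)/6 for k = 0, 1, ..., 5
Compute each root as (root modulus)(cos θ_k + i sin θ_k) using full-precision intermediates, then round to 4 decimal places.
Roots: 1.0226 + 1.2168i, -0.5425 + 1.4940i, -1.5651 + 0.2772i, -1.0226 - 1.2168i, 0.5425 - 1.4940i, 1.5651 - 0.2772i


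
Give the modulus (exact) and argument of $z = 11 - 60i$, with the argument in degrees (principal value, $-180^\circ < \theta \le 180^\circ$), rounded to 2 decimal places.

|z| = sqrt(11^2 + (-60)^2) = 61
arg(z) = arctan(b/a) = arctan(-60/11) (quadrant-adjusted) = -79.61°


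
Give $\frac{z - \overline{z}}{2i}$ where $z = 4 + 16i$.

z - conjugate(z) = 2bi
(z - conjugate(z))/(2i) = 2bi/(2i) = b = 16


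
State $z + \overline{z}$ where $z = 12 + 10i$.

z + conjugate(z) = (a + bi) + (a - bi) = 2a
= 2 * 12 = 24


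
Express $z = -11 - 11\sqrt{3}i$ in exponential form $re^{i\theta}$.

r = |z| = sqrt((-11)^2 + (-11*sqrt(3))^2) = sqrt(121 + 363) = sqrt(484) = 22
θ = arctan(b/a) = arctan(-19.0526/-11) (quadrant-adjusted) = -120° = -2π/3
z = 22e^(-i*2π/3)


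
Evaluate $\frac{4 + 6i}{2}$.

Divisor is real, so divide each part by 2:
= 2 + 3i


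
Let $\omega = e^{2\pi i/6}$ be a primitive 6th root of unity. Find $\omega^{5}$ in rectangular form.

ω^5 = e^(2πi·5/6) = e^(i·5π/3)
= cos(5π/3) + i sin(5π/3)
= 1/2 - (sqrt(3)/2)i


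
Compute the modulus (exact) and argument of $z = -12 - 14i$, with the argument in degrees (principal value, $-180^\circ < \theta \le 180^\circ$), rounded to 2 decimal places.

|z| = sqrt((-12)^2 + (-14)^2) = sqrt(340)
arg(z) = arctan(b/a) = arctan(-14/-12) (quadrant-adjusted) = -130.60°


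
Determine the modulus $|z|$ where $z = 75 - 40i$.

|z| = sqrt(a^2 + b^2) = sqrt(75^2 + (-40)^2) = sqrt(7225) = 85


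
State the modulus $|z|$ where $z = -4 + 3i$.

|z| = sqrt(a^2 + b^2) = sqrt((-4)^2 + 3^2) = sqrt(25) = 5


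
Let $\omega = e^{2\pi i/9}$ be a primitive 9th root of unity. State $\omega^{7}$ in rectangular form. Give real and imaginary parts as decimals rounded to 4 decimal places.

ω^7 = e^(2πi·7/9) = e^(i·14π/9)
= cos(14π/9) + i sin(14π/9)
= 0.1736 - 0.9848i


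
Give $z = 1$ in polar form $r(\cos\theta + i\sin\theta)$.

r = |z| = sqrt(a^2 + b^2) = sqrt((1)^2 + (0)^2) = sqrt(1 + 0) = sqrt(1) = 1
b = 0 and a > 0, so z lies on the positive real axis: θ = 0°
z = 1(cos 0° + i sin 0°)


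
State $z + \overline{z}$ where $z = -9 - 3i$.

z + conjugate(z) = (a + bi) + (a - bi) = 2a
= 2 * (-9) = -18


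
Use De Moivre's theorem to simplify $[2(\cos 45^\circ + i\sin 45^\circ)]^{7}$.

By De Moivre: z^n = r^n(cos(nθ) + i sin(nθ))
= 2^7(cos(7*45°) + i sin(7*45°))
= 128(cos 315° + i sin 315°)
= 64*sqrt(2) - 64*sqrt(2)i


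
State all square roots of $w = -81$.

|w| = 81, arg(w) = 180°
Root modulus = 81^(1/2) = 9
Root arguments: θ_k = (180° + 360°k)/2 for k = 0, 1, ..., 1
Roots: 9i, -9i


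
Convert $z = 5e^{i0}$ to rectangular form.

a = r cos θ = 5 * 1 = 5
b = r sin θ = 5 * 0 = 0
z = 5


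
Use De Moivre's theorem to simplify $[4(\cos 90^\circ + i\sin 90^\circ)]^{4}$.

By De Moivre: z^n = r^n(cos(nθ) + i sin(nθ))
= 4^4(cos(4*90°) + i sin(4*90°))
= 256(cos 0° + i sin 0°)
= 256


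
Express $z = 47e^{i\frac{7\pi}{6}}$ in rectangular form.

a = r cos θ = 47 * -sqrt(3)/2 = -47*sqrt(3)/2
b = r sin θ = 47 * -1/2 = -47/2
z = -47*sqrt(3)/2 - (47/2)i


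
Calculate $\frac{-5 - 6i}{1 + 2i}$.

Multiply numerator and denominator by conjugate (1 - 2i):
= (-5 - 6i)(1 - 2i) / (1^2 + 2^2)
= (-17 + 4i) / 5
= -17/5 + (4/5)i


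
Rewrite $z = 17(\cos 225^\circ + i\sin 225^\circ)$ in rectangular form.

a = r cos θ = 17 * -sqrt(2)/2 = -17*sqrt(2)/2
b = r sin θ = 17 * -sqrt(2)/2 = -17*sqrt(2)/2
z = -17*sqrt(2)/2 - (17*sqrt(2)/2)i


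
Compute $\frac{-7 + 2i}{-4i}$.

Multiply numerator and denominator by conjugate (4i):
= (-7 + 2i)(4i) / (0^2 + (-4)^2)
= (-8 - 28i) / 16
Divide through by 4: (-2 - 7i) / 4
= -1/2 - (7/4)i


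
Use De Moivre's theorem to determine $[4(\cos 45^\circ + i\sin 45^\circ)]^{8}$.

By De Moivre: z^n = r^n(cos(nθ) + i sin(nθ))
= 4^8(cos(8*45°) + i sin(8*45°))
= 65536(cos 0° + i sin 0°)
= 65536


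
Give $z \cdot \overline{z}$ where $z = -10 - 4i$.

z * conjugate(z) = |z|^2 = a^2 + b^2
= (-10)^2 + (-4)^2 = 116


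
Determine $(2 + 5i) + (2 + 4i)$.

(2 + 2) + (5 + 4)i = 4 + 9i


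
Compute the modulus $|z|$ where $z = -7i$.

|z| = sqrt(a^2 + b^2) = sqrt(0^2 + (-7)^2) = sqrt(49) = 7


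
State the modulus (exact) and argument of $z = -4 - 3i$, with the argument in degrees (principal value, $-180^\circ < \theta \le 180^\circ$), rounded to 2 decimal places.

|z| = sqrt((-4)^2 + (-3)^2) = 5
arg(z) = arctan(b/a) = arctan(-3/-4) (quadrant-adjusted) = -143.13°


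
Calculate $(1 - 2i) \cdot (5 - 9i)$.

(a1*a2 - b1*b2) + (a1*b2 + b1*a2)i
= (5 - 18) + (-9 + (-10))i
= -13 - 19i


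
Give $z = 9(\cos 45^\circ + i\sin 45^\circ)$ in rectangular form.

a = r cos θ = 9 * sqrt(2)/2 = 9*sqrt(2)/2
b = r sin θ = 9 * sqrt(2)/2 = 9*sqrt(2)/2
z = 9*sqrt(2)/2 + (9*sqrt(2)/2)i


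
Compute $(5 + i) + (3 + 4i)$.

(5 + 3) + (1 + 4)i = 8 + 5i


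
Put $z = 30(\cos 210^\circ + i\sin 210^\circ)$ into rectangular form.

a = r cos θ = 30 * -sqrt(3)/2 = -15*sqrt(3)
b = r sin θ = 30 * -1/2 = -15
z = -15*sqrt(3) - 15i


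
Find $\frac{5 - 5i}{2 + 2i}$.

Multiply numerator and denominator by conjugate (2 - 2i):
= (5 - 5i)(2 - 2i) / (2^2 + 2^2)
= (-20i) / 8
Divide through by 4: (-5i) / 2
= 0 - (5/2)i


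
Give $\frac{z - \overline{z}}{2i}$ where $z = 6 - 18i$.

z - conjugate(z) = 2bi
(z - conjugate(z))/(2i) = 2bi/(2i) = b = -18


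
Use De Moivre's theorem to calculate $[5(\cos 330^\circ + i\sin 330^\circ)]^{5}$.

By De Moivre: z^n = r^n(cos(nθ) + i sin(nθ))
= 5^5(cos(5*330°) + i sin(5*330°))
= 3125(cos 210° + i sin 210°)
= -3125*sqrt(3)/2 - (3125/2)i


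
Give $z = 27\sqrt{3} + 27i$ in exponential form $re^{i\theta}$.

r = |z| = sqrt((27*sqrt(3))^2 + (27)^2) = sqrt(2187 + 729) = sqrt(2916) = 54
θ = arctan(b/a) = arctan(27/46.7654) (quadrant-adjusted) = 30° = π/6
z = 54e^(i*π/6)


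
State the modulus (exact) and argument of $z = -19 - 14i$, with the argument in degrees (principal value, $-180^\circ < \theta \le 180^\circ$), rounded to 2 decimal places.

|z| = sqrt((-19)^2 + (-14)^2) = sqrt(557)
arg(z) = arctan(b/a) = arctan(-14/-19) (quadrant-adjusted) = -143.62°


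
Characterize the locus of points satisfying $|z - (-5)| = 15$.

|z - z0| = r describes a circle centered at z0 with radius r
Here z0 = -5 and r = 15
Locus: Circle centered at (-5, 0) with radius 15


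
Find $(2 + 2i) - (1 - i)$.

(2 - 1) + (2 - (-1))i = 1 + 3i


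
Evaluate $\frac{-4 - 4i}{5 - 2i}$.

Multiply numerator and denominator by conjugate (5 + 2i):
= (-4 - 4i)(5 + 2i) / (5^2 + (-2)^2)
= (-12 - 28i) / 29
= -12/29 - (28/29)i


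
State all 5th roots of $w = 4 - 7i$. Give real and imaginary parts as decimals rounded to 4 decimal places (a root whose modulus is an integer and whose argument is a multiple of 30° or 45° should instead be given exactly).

|w| = sqrt(65) ≈ 8.062258, arg(w) ≈ 299.744881°
Root modulus = sqrt(65)^(1/5) ≈ 1.518068
Root arguments: θ_k = (arg(w) + 360°k)/5 for k = 0, 1, ..., 4
Compute each root as (root modulus)(cos θ_k + i sin θ_k) using full-precision intermediates, then round to 4 decimal places.
Roots: 0.7602 + 1.3140i, -1.0148 + 1.1290i, -1.3874 - 0.6162i, 0.1573 - 1.5099i, 1.4846 - 0.3169i


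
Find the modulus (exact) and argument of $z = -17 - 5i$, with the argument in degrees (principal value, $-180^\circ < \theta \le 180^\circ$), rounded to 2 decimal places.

|z| = sqrt((-17)^2 + (-5)^2) = sqrt(314)
arg(z) = arctan(b/a) = arctan(-5/-17) (quadrant-adjusted) = -163.61°


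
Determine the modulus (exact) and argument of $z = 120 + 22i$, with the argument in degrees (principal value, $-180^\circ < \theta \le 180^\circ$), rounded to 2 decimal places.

|z| = sqrt(120^2 + 22^2) = 122
arg(z) = arctan(b/a) = arctan(22/120) (quadrant-adjusted) = 10.39°


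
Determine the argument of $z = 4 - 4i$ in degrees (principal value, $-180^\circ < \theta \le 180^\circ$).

θ = arctan(b/a) = arctan(-4/4) (quadrant-adjusted) = -45°


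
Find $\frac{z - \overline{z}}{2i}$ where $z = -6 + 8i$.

z - conjugate(z) = 2bi
(z - conjugate(z))/(2i) = 2bi/(2i) = b = 8


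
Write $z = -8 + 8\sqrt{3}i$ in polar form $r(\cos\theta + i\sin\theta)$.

r = |z| = sqrt(a^2 + b^2) = sqrt((-8)^2 + (8*sqrt(3))^2) = sqrt(64 + 192) = sqrt(256) = 16
θ = arctan(b/a) = arctan(13.8564/-8) (quadrant-adjusted) = 120°
z = 16(cos 120° + i sin 120°)


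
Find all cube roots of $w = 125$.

|w| = 125, arg(w) = 0°
Root modulus = 125^(1/3) = 5
Root arguments: θ_k = (0° + 360°k)/3 for k = 0, 1, ..., 2
Roots: 5, -5/2 + (5*sqrt(3)/2)i, -5/2 - (5*sqrt(3)/2)i


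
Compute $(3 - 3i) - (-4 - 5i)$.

(3 - (-4)) + (-3 - (-5))i = 7 + 2i


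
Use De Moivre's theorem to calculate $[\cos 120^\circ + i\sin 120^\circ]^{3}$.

By De Moivre: z^n = r^n(cos(nθ) + i sin(nθ))
= 1^3(cos(3*120°) + i sin(3*120°))
= 1(cos 0° + i sin 0°)
= 1


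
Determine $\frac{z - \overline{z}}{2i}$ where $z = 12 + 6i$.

z - conjugate(z) = 2bi
(z - conjugate(z))/(2i) = 2bi/(2i) = b = 6


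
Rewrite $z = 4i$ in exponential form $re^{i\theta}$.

r = |z| = sqrt((0)^2 + (4)^2) = sqrt(0 + 16) = sqrt(16) = 4
a = 0 and b > 0, so z lies on the positive imaginary axis: θ = 90° = π/2
z = 4e^(i*π/2)


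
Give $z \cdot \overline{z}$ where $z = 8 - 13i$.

z * conjugate(z) = |z|^2 = a^2 + b^2
= 8^2 + (-13)^2 = 233


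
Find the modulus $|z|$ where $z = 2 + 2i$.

|z| = sqrt(a^2 + b^2) = sqrt(2^2 + 2^2) = sqrt(8) = sqrt(8)


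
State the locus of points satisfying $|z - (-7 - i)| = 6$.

|z - z0| = r describes a circle centered at z0 with radius r
Here z0 = -7 - i and r = 6
Locus: Circle centered at (-7, -1) with radius 6


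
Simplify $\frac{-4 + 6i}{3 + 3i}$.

Multiply numerator and denominator by conjugate (3 - 3i):
= (-4 + 6i)(3 - 3i) / (3^2 + 3^2)
= (6 + 30i) / 18
Divide through by 6: (1 + 5i) / 3
= 1/3 + (5/3)i


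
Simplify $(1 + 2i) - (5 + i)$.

(1 - 5) + (2 - 1)i = -4 + i


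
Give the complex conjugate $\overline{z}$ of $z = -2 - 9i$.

If z = a + bi, then conjugate(z) = a - bi
conjugate(-2 - 9i) = -2 + 9i


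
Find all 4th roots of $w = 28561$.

|w| = 28561, arg(w) = 0°
Root modulus = 28561^(1/4) = 13
Root arguments: θ_k = (0° + 360°k)/4 for k = 0, 1, ..., 3
Roots: 13, 13i, -13, -13i


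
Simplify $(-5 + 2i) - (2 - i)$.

(-5 - 2) + (2 - (-1))i = -7 + 3i


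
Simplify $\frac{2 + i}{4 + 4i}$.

Multiply numerator and denominator by conjugate (4 - 4i):
= (2 + i)(4 - 4i) / (4^2 + 4^2)
= (12 - 4i) / 32
Divide through by 4: (3 - i) / 8
= 3/8 - (1/8)i


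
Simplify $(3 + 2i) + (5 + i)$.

(3 + 5) + (2 + 1)i = 8 + 3i


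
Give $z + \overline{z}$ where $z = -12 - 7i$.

z + conjugate(z) = (a + bi) + (a - bi) = 2a
= 2 * (-12) = -24


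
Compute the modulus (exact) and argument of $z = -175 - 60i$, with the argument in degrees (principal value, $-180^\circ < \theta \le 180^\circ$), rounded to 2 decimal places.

|z| = sqrt((-175)^2 + (-60)^2) = 185
arg(z) = arctan(b/a) = arctan(-60/-175) (quadrant-adjusted) = -161.08°


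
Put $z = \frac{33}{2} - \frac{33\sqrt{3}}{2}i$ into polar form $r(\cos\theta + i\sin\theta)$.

r = |z| = sqrt(a^2 + b^2) = sqrt((33/2)^2 + (-33*sqrt(3)/2)^2) = sqrt(1089/4 + 3267/4) = sqrt(1089) = 33
θ = arctan(b/a) = arctan(-28.5788/16.5) (quadrant-adjusted) = 300°
z = 33(cos 300° + i sin 300°)


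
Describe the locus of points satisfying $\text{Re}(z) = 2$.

Re(z) = x where z = x + yi; the equation x = 2 is satisfied by all points with that x-coordinate
Locus: Vertical line x = 2


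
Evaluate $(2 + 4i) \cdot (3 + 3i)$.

(a1*a2 - b1*b2) + (a1*b2 + b1*a2)i
= (6 - 12) + (6 + 12)i
= -6 + 18i


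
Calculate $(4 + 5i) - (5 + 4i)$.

(4 - 5) + (5 - 4)i = -1 + i


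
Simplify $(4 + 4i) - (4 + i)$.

(4 - 4) + (4 - 1)i = 3i


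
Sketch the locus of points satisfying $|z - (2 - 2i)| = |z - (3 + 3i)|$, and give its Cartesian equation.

|z - z1| = |z - z2| means z is equidistant from z1 and z2,
i.e. the perpendicular bisector of the segment from (2, -2) to (3, 3) (midpoint (5/2, 1/2)).
With z = x + yi, square both sides:
(x - 2)^2 + (y - (-2))^2 = (x - 3)^2 + (y - 3)^2
The x^2 and y^2 terms cancel: 2x + 10y = 18 - 8 = 10
Simplify: x + 5y = 5
Locus: Perpendicular bisector of the segment from (2, -2) to (3, 3): the line x + 5y = 5


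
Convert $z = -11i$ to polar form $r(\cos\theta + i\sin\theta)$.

r = |z| = sqrt(a^2 + b^2) = sqrt((0)^2 + (-11)^2) = sqrt(0 + 121) = sqrt(121) = 11
a = 0 and b < 0, so z lies on the negative imaginary axis: θ = 270°
z = 11(cos 270° + i sin 270°)


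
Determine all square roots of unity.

ω_k = e^(2πik/2) = cos(2πk/2) + i sin(2πk/2) for k = 0, 1, ..., 1
Roots: 1, -1


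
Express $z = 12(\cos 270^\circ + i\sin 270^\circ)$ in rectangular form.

a = r cos θ = 12 * 0 = 0
b = r sin θ = 12 * -1 = -12
z = -12i


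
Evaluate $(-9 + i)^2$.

(a + bi)^2 = a^2 - b^2 + 2abi
= (-9)^2 - 1^2 + 2*(-9)*1i
= 80 - 18i


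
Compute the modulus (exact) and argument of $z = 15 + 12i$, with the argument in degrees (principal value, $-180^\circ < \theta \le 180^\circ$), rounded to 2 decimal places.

|z| = sqrt(15^2 + 12^2) = sqrt(369)
arg(z) = arctan(b/a) = arctan(12/15) (quadrant-adjusted) = 38.66°


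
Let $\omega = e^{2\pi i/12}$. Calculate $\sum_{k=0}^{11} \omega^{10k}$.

Let ζ = ω^10 = e^(2πi·10/12). Since 12 ∤ 10, ζ ≠ 1.
Sum = Σ_{k=0}^{11} ζ^k = (ζ^12 - 1)/(ζ - 1) = (ω^{10·12} - 1)/(ζ - 1) = (1 - 1)/(ζ - 1) = 0


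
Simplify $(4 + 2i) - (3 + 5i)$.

(4 - 3) + (2 - 5)i = 1 - 3i


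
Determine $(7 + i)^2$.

(a + bi)^2 = a^2 - b^2 + 2abi
= 7^2 - 1^2 + 2*7*1i
= 48 + 14i


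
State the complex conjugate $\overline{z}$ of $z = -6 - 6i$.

If z = a + bi, then conjugate(z) = a - bi
conjugate(-6 - 6i) = -6 + 6i


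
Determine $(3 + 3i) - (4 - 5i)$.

(3 - 4) + (3 - (-5))i = -1 + 8i


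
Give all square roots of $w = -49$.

|w| = 49, arg(w) = 180°
Root modulus = 49^(1/2) = 7
Root arguments: θ_k = (180° + 360°k)/2 for k = 0, 1, ..., 1
Roots: 7i, -7i


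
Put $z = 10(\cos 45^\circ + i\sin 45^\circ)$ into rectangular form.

a = r cos θ = 10 * sqrt(2)/2 = 5*sqrt(2)
b = r sin θ = 10 * sqrt(2)/2 = 5*sqrt(2)
z = 5*sqrt(2) + 5*sqrt(2)i


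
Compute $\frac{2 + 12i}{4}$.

Divisor is real, so divide each part by 4:
= 1/2 + 3i


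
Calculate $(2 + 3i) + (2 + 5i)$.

(2 + 2) + (3 + 5)i = 4 + 8i


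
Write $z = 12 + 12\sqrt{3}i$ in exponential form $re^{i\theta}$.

r = |z| = sqrt((12)^2 + (12*sqrt(3))^2) = sqrt(144 + 432) = sqrt(576) = 24
θ = arctan(b/a) = arctan(20.7846/12) (quadrant-adjusted) = 60° = π/3
z = 24e^(i*π/3)


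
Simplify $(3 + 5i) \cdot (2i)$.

(a1*a2 - b1*b2) + (a1*b2 + b1*a2)i
= (0 - 10) + (6 + 0)i
= -10 + 6i


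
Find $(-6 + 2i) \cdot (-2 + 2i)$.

(a1*a2 - b1*b2) + (a1*b2 + b1*a2)i
= (12 - 4) + (-12 + (-4))i
= 8 - 16i


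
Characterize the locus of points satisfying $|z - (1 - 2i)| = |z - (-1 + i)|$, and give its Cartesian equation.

|z - z1| = |z - z2| means z is equidistant from z1 and z2,
i.e. the perpendicular bisector of the segment from (1, -2) to (-1, 1) (midpoint (0, -1/2)).
With z = x + yi, square both sides:
(x - 1)^2 + (y - (-2))^2 = (x - (-1))^2 + (y - 1)^2
The x^2 and y^2 terms cancel: -4x + 6y = 2 - 5 = -3
Simplify: 4x - 6y = 3
Locus: Perpendicular bisector of the segment from (1, -2) to (-1, 1): the line 4x - 6y = 3


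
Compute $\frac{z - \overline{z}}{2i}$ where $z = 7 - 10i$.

z - conjugate(z) = 2bi
(z - conjugate(z))/(2i) = 2bi/(2i) = b = -10


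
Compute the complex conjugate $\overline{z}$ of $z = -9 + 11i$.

If z = a + bi, then conjugate(z) = a - bi
conjugate(-9 + 11i) = -9 - 11i


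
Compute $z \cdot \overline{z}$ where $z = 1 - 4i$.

z * conjugate(z) = |z|^2 = a^2 + b^2
= 1^2 + (-4)^2 = 17


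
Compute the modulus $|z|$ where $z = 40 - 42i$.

|z| = sqrt(a^2 + b^2) = sqrt(40^2 + (-42)^2) = sqrt(3364) = 58


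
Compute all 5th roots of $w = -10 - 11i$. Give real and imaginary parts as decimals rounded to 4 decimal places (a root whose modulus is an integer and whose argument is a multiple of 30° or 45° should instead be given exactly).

|w| = sqrt(221) ≈ 14.866069, arg(w) ≈ 227.726311°
Root modulus = sqrt(221)^(1/5) ≈ 1.715692
Root arguments: θ_k = (arg(w) + 360°k)/5 for k = 0, 1, ..., 4
Compute each root as (root modulus)(cos θ_k + i sin θ_k) using full-precision intermediates, then round to 4 decimal places.
Roots: 1.2016 + 1.2247i, -0.7934 + 1.5212i, -1.6919 - 0.2845i, -0.2523 - 1.6970i, 1.5360 - 0.7643i


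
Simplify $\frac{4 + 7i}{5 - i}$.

Multiply numerator and denominator by conjugate (5 + i):
= (4 + 7i)(5 + i) / (5^2 + (-1)^2)
= (13 + 39i) / 26
Divide through by 13: (1 + 3i) / 2
= 1/2 + (3/2)i


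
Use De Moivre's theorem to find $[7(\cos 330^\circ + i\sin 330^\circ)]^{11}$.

By De Moivre: z^n = r^n(cos(nθ) + i sin(nθ))
= 7^11(cos(11*330°) + i sin(11*330°))
= 1977326743(cos 30° + i sin 30°)
= 1977326743*sqrt(3)/2 + (1977326743/2)i


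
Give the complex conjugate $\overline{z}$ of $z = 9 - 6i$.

If z = a + bi, then conjugate(z) = a - bi
conjugate(9 - 6i) = 9 + 6i


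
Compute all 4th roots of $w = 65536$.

|w| = 65536, arg(w) = 0°
Root modulus = 65536^(1/4) = 16
Root arguments: θ_k = (0° + 360°k)/4 for k = 0, 1, ..., 3
Roots: 16, 16i, -16, -16i


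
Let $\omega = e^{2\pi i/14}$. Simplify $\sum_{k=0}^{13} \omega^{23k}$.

Let ζ = ω^23 = e^(2πi·23/14). Since 14 ∤ 23, ζ ≠ 1.
Sum = Σ_{k=0}^{13} ζ^k = (ζ^14 - 1)/(ζ - 1) = (ω^{23·14} - 1)/(ζ - 1) = (1 - 1)/(ζ - 1) = 0


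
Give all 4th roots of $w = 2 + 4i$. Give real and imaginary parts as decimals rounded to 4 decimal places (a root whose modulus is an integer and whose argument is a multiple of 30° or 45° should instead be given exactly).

|w| = sqrt(20) ≈ 4.472136, arg(w) ≈ 63.434949°
Root modulus = sqrt(20)^(1/4) ≈ 1.454215
Root arguments: θ_k = (arg(w) + 360°k)/4 for k = 0, 1, ..., 3
Compute each root as (root modulus)(cos θ_k + i sin θ_k) using full-precision intermediates, then round to 4 decimal places.
Roots: 1.3989 + 0.3974i, -0.3974 + 1.3989i, -1.3989 - 0.3974i, 0.3974 - 1.3989i


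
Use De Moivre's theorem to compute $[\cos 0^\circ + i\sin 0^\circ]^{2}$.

By De Moivre: z^n = r^n(cos(nθ) + i sin(nθ))
= 1^2(cos(2*0°) + i sin(2*0°))
= 1(cos 0° + i sin 0°)
= 1


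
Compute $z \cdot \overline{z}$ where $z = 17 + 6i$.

z * conjugate(z) = |z|^2 = a^2 + b^2
= 17^2 + 6^2 = 325


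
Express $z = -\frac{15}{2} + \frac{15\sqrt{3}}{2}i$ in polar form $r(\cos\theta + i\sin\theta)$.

r = |z| = sqrt(a^2 + b^2) = sqrt((-15/2)^2 + (15*sqrt(3)/2)^2) = sqrt(225/4 + 675/4) = sqrt(225) = 15
θ = arctan(b/a) = arctan(12.9904/-7.5) (quadrant-adjusted) = 120°
z = 15(cos 120° + i sin 120°)


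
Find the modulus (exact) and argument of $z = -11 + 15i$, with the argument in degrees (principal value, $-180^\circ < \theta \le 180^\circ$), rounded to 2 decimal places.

|z| = sqrt((-11)^2 + 15^2) = sqrt(346)
arg(z) = arctan(b/a) = arctan(15/-11) (quadrant-adjusted) = 126.25°
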